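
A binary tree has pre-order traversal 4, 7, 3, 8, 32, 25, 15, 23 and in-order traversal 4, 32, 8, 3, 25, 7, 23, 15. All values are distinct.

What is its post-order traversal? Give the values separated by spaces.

32 8 25 3 23 15 7 4

The first element of pre-order is the root; it splits in-order into left and right subtrees.
Root 4: left subtree has 0 nodes { }, right has 7 {32, 8, 3, 25, 7, 23, 15}.
  Root 7: left subtree has 4 nodes {32, 8, 3, 25}, right has 2 {23, 15}.
    Root 3: left subtree has 2 nodes {32, 8}, right has 1 {25}.
      Root 8: left subtree has 1 node {32}, right has 0 { }.
    Root 15: left subtree has 1 node {23}, right has 0 { }.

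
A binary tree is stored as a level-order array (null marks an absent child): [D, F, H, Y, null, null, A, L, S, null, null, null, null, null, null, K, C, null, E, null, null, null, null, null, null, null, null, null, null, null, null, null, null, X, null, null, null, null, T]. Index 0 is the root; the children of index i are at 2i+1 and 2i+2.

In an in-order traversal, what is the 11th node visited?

In-order visits the left subtree, then the node, then the right subtree.
At D: go left to F.
  At F: go left to Y.
    At Y: go left to L.
      At L: go left to K.
        K is a leaf — visit K.
      Visit L.
      At L: go right to C.
        At C: go left to X.
          X is a leaf — visit X.
        Visit C.
        At C: no right child.
    Visit Y.
    At Y: go right to S.
      At S: no left child.
      Visit S.
      At S: go right to E.
        At E: no left child.
        Visit E.
        At E: go right to T.
          T is a leaf — visit T.
  Visit F.
  At F: no right child.
Visit D.
At D: go right to H.
  At H: no left child.
  Visit H.
  At H: go right to A.
    A is a leaf — visit A.
Full in-order sequence: K, L, X, C, Y, S, E, T, F, D, H, A.

H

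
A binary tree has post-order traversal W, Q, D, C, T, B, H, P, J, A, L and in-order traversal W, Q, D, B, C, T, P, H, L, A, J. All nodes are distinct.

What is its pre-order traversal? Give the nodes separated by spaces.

L P B D Q W T C H A J

The last element of post-order is the root; it splits in-order into left and right subtrees.
Root L: left subtree has 8 nodes {W, Q, D, B, C, T, P, H}, right has 2 {A, J}.
  Root P: left subtree has 6 nodes {W, Q, D, B, C, T}, right has 1 {H}.
    Root B: left subtree has 3 nodes {W, Q, D}, right has 2 {C, T}.
      Root D: left subtree has 2 nodes {W, Q}, right has 0 { }.
        Root Q: left subtree has 1 node {W}, right has 0 { }.
      Root T: left subtree has 1 node {C}, right has 0 { }.
  Root A: left subtree has 0 nodes { }, right has 1 {J}.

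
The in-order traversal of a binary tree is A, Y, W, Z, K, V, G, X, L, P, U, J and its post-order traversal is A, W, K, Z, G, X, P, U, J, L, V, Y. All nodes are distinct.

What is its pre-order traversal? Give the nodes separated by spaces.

The last element of post-order is the root; it splits in-order into left and right subtrees.
Root Y: left subtree has 1 node {A}, right has 10 {W, Z, K, V, G, X, L, P, U, J}.
  Root V: left subtree has 3 nodes {W, Z, K}, right has 6 {G, X, L, P, U, J}.
    Root Z: left subtree has 1 node {W}, right has 1 {K}.
    Root L: left subtree has 2 nodes {G, X}, right has 3 {P, U, J}.
      Root X: left subtree has 1 node {G}, right has 0 { }.
      Root J: left subtree has 2 nodes {P, U}, right has 0 { }.
        Root U: left subtree has 1 node {P}, right has 0 { }.

Y A V Z W K L X G J U P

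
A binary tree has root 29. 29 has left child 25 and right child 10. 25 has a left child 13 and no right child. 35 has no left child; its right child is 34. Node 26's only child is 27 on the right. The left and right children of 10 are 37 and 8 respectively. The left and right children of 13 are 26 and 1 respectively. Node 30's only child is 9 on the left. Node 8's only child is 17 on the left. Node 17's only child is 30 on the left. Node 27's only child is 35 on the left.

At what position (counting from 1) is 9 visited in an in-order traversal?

In-order visits the left subtree, then the node, then the right subtree.
At 29: go left to 25.
  At 25: go left to 13.
    At 13: go left to 26.
      At 26: no left child.
      Visit 26.
      At 26: go right to 27.
        At 27: go left to 35.
          At 35: no left child.
          Visit 35.
          At 35: go right to 34.
            34 is a leaf — visit 34.
        Visit 27.
        At 27: no right child.
    Visit 13.
    At 13: go right to 1.
      1 is a leaf — visit 1.
  Visit 25.
  At 25: no right child.
Visit 29.
At 29: go right to 10.
  At 10: go left to 37.
    37 is a leaf — visit 37.
  Visit 10.
  At 10: go right to 8.
    At 8: go left to 17.
      At 17: go left to 30.
        At 30: go left to 9.
          9 is a leaf — visit 9.
        Visit 30.
        At 30: no right child.
      Visit 17.
      At 17: no right child.
    Visit 8.
    At 8: no right child.
Full in-order sequence: 26, 35, 34, 27, 13, 1, 25, 29, 37, 10, 9, 30, 17, 8.

11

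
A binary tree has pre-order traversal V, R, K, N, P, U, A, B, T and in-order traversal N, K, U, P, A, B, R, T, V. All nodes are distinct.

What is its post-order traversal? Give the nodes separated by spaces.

The first element of pre-order is the root; it splits in-order into left and right subtrees.
Root V: left subtree has 8 nodes {N, K, U, P, A, B, R, T}, right has 0 { }.
  Root R: left subtree has 6 nodes {N, K, U, P, A, B}, right has 1 {T}.
    Root K: left subtree has 1 node {N}, right has 4 {U, P, A, B}.
      Root P: left subtree has 1 node {U}, right has 2 {A, B}.
        Root A: left subtree has 0 nodes { }, right has 1 {B}.

N U B A P K T R V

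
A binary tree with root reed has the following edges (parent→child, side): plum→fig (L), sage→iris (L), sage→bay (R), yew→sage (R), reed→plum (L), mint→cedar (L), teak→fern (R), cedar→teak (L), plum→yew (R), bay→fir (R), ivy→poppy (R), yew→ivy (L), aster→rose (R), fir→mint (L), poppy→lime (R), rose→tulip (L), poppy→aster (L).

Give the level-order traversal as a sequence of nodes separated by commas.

Level-order visits nodes level by level from the root, left to right within each level.
Level 0: reed
Level 1: plum
Level 2: fig, yew
Level 3: ivy, sage
Level 4: poppy, iris, bay
Level 5: aster, lime, fir
Level 6: rose, mint
Level 7: tulip, cedar
Level 8: teak
Level 9: fern

reed, plum, fig, yew, ivy, sage, poppy, iris, bay, aster, lime, fir, rose, mint, tulip, cedar, teak, fern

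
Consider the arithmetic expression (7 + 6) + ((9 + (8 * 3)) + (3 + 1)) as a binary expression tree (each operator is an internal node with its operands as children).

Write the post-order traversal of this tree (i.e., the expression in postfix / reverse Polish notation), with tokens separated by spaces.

7 6 + 9 8 3 * + 3 1 + + +

Post-order on an expression tree gives postfix notation: for each operator, emit left operand, right operand, then the operator.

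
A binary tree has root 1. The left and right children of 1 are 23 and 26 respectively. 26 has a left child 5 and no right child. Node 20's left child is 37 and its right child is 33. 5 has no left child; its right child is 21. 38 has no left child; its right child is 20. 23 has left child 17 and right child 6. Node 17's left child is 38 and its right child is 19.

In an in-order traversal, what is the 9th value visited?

1

In-order visits the left subtree, then the node, then the right subtree.
At 1: go left to 23.
  At 23: go left to 17.
    At 17: go left to 38.
      At 38: no left child.
      Visit 38.
      At 38: go right to 20.
        At 20: go left to 37.
          37 is a leaf — visit 37.
        Visit 20.
        At 20: go right to 33.
          33 is a leaf — visit 33.
    Visit 17.
    At 17: go right to 19.
      19 is a leaf — visit 19.
  Visit 23.
  At 23: go right to 6.
    6 is a leaf — visit 6.
Visit 1.
At 1: go right to 26.
  At 26: go left to 5.
    At 5: no left child.
    Visit 5.
    At 5: go right to 21.
      21 is a leaf — visit 21.
  Visit 26.
  At 26: no right child.
Full in-order sequence: 38, 37, 20, 33, 17, 19, 23, 6, 1, 5, 21, 26.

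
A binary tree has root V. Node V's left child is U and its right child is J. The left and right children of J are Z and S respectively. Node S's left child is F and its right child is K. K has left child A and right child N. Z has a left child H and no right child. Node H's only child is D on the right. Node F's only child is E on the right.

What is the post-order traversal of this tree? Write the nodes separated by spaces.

U D H Z E F A N K S J V

Post-order visits the left subtree, then the right subtree, then the node.
At V: go left to U.
  U is a leaf — visit U.
At V: go right to J.
  At J: go left to Z.
    At Z: go left to H.
      At H: no left child.
      At H: go right to D.
        D is a leaf — visit D.
      Visit H.
    At Z: no right child.
    Visit Z.
  At J: go right to S.
    At S: go left to F.
      At F: no left child.
      At F: go right to E.
        E is a leaf — visit E.
      Visit F.
    At S: go right to K.
      At K: go left to A.
        A is a leaf — visit A.
      At K: go right to N.
        N is a leaf — visit N.
      Visit K.
    Visit S.
  Visit J.
Visit V.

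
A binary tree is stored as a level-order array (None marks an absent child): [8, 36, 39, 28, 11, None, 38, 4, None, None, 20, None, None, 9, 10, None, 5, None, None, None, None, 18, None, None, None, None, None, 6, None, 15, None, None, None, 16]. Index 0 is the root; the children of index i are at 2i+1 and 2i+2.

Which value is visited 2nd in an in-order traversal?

In-order visits the left subtree, then the node, then the right subtree.
At 8: go left to 36.
  At 36: go left to 28.
    At 28: go left to 4.
      At 4: no left child.
      Visit 4.
      At 4: go right to 5.
        At 5: go left to 16.
          16 is a leaf — visit 16.
        Visit 5.
        At 5: no right child.
    Visit 28.
    At 28: no right child.
  Visit 36.
  At 36: go right to 11.
    At 11: no left child.
    Visit 11.
    At 11: go right to 20.
      At 20: go left to 18.
        18 is a leaf — visit 18.
      Visit 20.
      At 20: no right child.
Visit 8.
At 8: go right to 39.
  At 39: no left child.
  Visit 39.
  At 39: go right to 38.
    At 38: go left to 9.
      At 9: go left to 6.
        6 is a leaf — visit 6.
      Visit 9.
      At 9: no right child.
    Visit 38.
    At 38: go right to 10.
      At 10: go left to 15.
        15 is a leaf — visit 15.
      Visit 10.
      At 10: no right child.
Full in-order sequence: 4, 16, 5, 28, 36, 11, 18, 20, 8, 39, 6, 9, 38, 15, 10.

16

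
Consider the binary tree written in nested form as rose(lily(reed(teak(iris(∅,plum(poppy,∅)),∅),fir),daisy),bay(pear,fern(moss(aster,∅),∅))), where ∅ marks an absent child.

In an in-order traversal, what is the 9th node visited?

In-order visits the left subtree, then the node, then the right subtree.
At rose: go left to lily.
  At lily: go left to reed.
    At reed: go left to teak.
      At teak: go left to iris.
        At iris: no left child.
        Visit iris.
        At iris: go right to plum.
          At plum: go left to poppy.
            poppy is a leaf — visit poppy.
          Visit plum.
          At plum: no right child.
      Visit teak.
      At teak: no right child.
    Visit reed.
    At reed: go right to fir.
      fir is a leaf — visit fir.
  Visit lily.
  At lily: go right to daisy.
    daisy is a leaf — visit daisy.
Visit rose.
At rose: go right to bay.
  At bay: go left to pear.
    pear is a leaf — visit pear.
  Visit bay.
  At bay: go right to fern.
    At fern: go left to moss.
      At moss: go left to aster.
        aster is a leaf — visit aster.
      Visit moss.
      At moss: no right child.
    Visit fern.
    At fern: no right child.
Full in-order sequence: iris, poppy, plum, teak, reed, fir, lily, daisy, rose, pear, bay, aster, moss, fern.

rose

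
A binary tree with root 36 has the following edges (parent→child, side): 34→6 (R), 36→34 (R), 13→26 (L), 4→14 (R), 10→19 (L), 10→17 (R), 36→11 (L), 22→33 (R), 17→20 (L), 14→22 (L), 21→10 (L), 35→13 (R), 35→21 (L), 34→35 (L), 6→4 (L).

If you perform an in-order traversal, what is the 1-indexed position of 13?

In-order visits the left subtree, then the node, then the right subtree.
At 36: go left to 11.
  11 is a leaf — visit 11.
Visit 36.
At 36: go right to 34.
  At 34: go left to 35.
    At 35: go left to 21.
      At 21: go left to 10.
        At 10: go left to 19.
          19 is a leaf — visit 19.
        Visit 10.
        At 10: go right to 17.
          At 17: go left to 20.
            20 is a leaf — visit 20.
          Visit 17.
          At 17: no right child.
      Visit 21.
      At 21: no right child.
    Visit 35.
    At 35: go right to 13.
      At 13: go left to 26.
        26 is a leaf — visit 26.
      Visit 13.
      At 13: no right child.
  Visit 34.
  At 34: go right to 6.
    At 6: go left to 4.
      At 4: no left child.
      Visit 4.
      At 4: go right to 14.
        At 14: go left to 22.
          At 22: no left child.
          Visit 22.
          At 22: go right to 33.
            33 is a leaf — visit 33.
        Visit 14.
        At 14: no right child.
    Visit 6.
    At 6: no right child.
Full in-order sequence: 11, 36, 19, 10, 20, 17, 21, 35, 26, 13, 34, 4, 22, 33, 14, 6.

10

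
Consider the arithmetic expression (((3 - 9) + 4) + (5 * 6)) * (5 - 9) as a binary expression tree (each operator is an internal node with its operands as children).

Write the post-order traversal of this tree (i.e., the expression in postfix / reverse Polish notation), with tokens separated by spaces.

3 9 - 4 + 5 6 * + 5 9 - *

Post-order on an expression tree gives postfix notation: for each operator, emit left operand, right operand, then the operator.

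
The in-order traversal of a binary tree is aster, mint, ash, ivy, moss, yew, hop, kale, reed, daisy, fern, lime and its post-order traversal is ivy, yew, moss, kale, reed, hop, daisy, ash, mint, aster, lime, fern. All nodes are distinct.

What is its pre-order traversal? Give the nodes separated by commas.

fern, aster, mint, ash, daisy, hop, moss, ivy, yew, reed, kale, lime

The last element of post-order is the root; it splits in-order into left and right subtrees.
Root fern: left subtree has 10 nodes {aster, mint, ash, ivy, moss, yew, hop, kale, reed, daisy}, right has 1 {lime}.
  Root aster: left subtree has 0 nodes { }, right has 9 {mint, ash, ivy, moss, yew, hop, kale, reed, daisy}.
    Root mint: left subtree has 0 nodes { }, right has 8 {ash, ivy, moss, yew, hop, kale, reed, daisy}.
      Root ash: left subtree has 0 nodes { }, right has 7 {ivy, moss, yew, hop, kale, reed, daisy}.
        Root daisy: left subtree has 6 nodes {ivy, moss, yew, hop, kale, reed}, right has 0 { }.
          Root hop: left subtree has 3 nodes {ivy, moss, yew}, right has 2 {kale, reed}.
            Root moss: left subtree has 1 node {ivy}, right has 1 {yew}.
            Root reed: left subtree has 1 node {kale}, right has 0 { }.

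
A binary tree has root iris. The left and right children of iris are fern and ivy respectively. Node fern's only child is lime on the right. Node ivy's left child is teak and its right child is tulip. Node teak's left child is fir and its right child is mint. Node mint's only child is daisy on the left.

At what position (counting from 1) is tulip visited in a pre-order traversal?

9

Pre-order visits the node, then its left subtree, then its right subtree.
Visit iris.
At iris: go left to fern.
  Visit fern.
  At fern: no left child.
  At fern: go right to lime.
    lime is a leaf — visit lime.
At iris: go right to ivy.
  Visit ivy.
  At ivy: go left to teak.
    Visit teak.
    At teak: go left to fir.
      fir is a leaf — visit fir.
    At teak: go right to mint.
      Visit mint.
      At mint: go left to daisy.
        daisy is a leaf — visit daisy.
      At mint: no right child.
  At ivy: go right to tulip.
    tulip is a leaf — visit tulip.
Full pre-order sequence: iris, fern, lime, ivy, teak, fir, mint, daisy, tulip.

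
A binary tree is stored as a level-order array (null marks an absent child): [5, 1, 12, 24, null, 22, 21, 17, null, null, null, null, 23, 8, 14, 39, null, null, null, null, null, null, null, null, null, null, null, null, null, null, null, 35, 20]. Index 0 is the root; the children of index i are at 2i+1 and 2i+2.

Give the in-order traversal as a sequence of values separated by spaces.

In-order visits the left subtree, then the node, then the right subtree.
At 5: go left to 1.
  At 1: go left to 24.
    At 24: go left to 17.
      At 17: go left to 39.
        At 39: go left to 35.
          35 is a leaf — visit 35.
        Visit 39.
        At 39: go right to 20.
          20 is a leaf — visit 20.
      Visit 17.
      At 17: no right child.
    Visit 24.
    At 24: no right child.
  Visit 1.
  At 1: no right child.
Visit 5.
At 5: go right to 12.
  At 12: go left to 22.
    At 22: no left child.
    Visit 22.
    At 22: go right to 23.
      23 is a leaf — visit 23.
  Visit 12.
  At 12: go right to 21.
    At 21: go left to 8.
      8 is a leaf — visit 8.
    Visit 21.
    At 21: go right to 14.
      14 is a leaf — visit 14.

35 39 20 17 24 1 5 22 23 12 8 21 14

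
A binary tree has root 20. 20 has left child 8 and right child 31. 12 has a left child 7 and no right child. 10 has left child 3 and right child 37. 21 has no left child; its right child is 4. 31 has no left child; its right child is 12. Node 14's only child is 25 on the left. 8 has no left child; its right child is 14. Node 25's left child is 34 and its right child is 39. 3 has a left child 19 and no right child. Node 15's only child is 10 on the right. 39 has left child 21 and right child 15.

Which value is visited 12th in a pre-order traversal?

Pre-order visits the node, then its left subtree, then its right subtree.
Visit 20.
At 20: go left to 8.
  Visit 8.
  At 8: no left child.
  At 8: go right to 14.
    Visit 14.
    At 14: go left to 25.
      Visit 25.
      At 25: go left to 34.
        34 is a leaf — visit 34.
      At 25: go right to 39.
        Visit 39.
        At 39: go left to 21.
          Visit 21.
          At 21: no left child.
          At 21: go right to 4.
            4 is a leaf — visit 4.
        At 39: go right to 15.
          Visit 15.
          At 15: no left child.
          At 15: go right to 10.
            Visit 10.
            At 10: go left to 3.
              Visit 3.
              At 3: go left to 19.
                19 is a leaf — visit 19.
              At 3: no right child.
            At 10: go right to 37.
              37 is a leaf — visit 37.
    At 14: no right child.
At 20: go right to 31.
  Visit 31.
  At 31: no left child.
  At 31: go right to 12.
    Visit 12.
    At 12: go left to 7.
      7 is a leaf — visit 7.
    At 12: no right child.
Full pre-order sequence: 20, 8, 14, 25, 34, 39, 21, 4, 15, 10, 3, 19, 37, 31, 12, 7.

19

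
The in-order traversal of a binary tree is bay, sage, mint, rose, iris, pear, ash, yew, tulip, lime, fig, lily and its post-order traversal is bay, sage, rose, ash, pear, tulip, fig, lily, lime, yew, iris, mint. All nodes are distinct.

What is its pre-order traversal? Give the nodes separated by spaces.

The last element of post-order is the root; it splits in-order into left and right subtrees.
Root mint: left subtree has 2 nodes {bay, sage}, right has 9 {rose, iris, pear, ash, yew, tulip, lime, fig, lily}.
  Root sage: left subtree has 1 node {bay}, right has 0 { }.
  Root iris: left subtree has 1 node {rose}, right has 7 {pear, ash, yew, tulip, lime, fig, lily}.
    Root yew: left subtree has 2 nodes {pear, ash}, right has 4 {tulip, lime, fig, lily}.
      Root pear: left subtree has 0 nodes { }, right has 1 {ash}.
      Root lime: left subtree has 1 node {tulip}, right has 2 {fig, lily}.
        Root lily: left subtree has 1 node {fig}, right has 0 { }.

mint sage bay iris rose yew pear ash lime tulip lily fig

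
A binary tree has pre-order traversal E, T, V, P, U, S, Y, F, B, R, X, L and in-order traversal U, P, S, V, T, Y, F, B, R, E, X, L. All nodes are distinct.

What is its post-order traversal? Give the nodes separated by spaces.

The first element of pre-order is the root; it splits in-order into left and right subtrees.
Root E: left subtree has 9 nodes {U, P, S, V, T, Y, F, B, R}, right has 2 {X, L}.
  Root T: left subtree has 4 nodes {U, P, S, V}, right has 4 {Y, F, B, R}.
    Root V: left subtree has 3 nodes {U, P, S}, right has 0 { }.
      Root P: left subtree has 1 node {U}, right has 1 {S}.
    Root Y: left subtree has 0 nodes { }, right has 3 {F, B, R}.
      Root F: left subtree has 0 nodes { }, right has 2 {B, R}.
        Root B: left subtree has 0 nodes { }, right has 1 {R}.
  Root X: left subtree has 0 nodes { }, right has 1 {L}.

U S P V R B F Y T L X E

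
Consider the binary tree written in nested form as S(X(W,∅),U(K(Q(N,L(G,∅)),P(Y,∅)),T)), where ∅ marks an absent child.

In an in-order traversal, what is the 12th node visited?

T

In-order visits the left subtree, then the node, then the right subtree.
At S: go left to X.
  At X: go left to W.
    W is a leaf — visit W.
  Visit X.
  At X: no right child.
Visit S.
At S: go right to U.
  At U: go left to K.
    At K: go left to Q.
      At Q: go left to N.
        N is a leaf — visit N.
      Visit Q.
      At Q: go right to L.
        At L: go left to G.
          G is a leaf — visit G.
        Visit L.
        At L: no right child.
    Visit K.
    At K: go right to P.
      At P: go left to Y.
        Y is a leaf — visit Y.
      Visit P.
      At P: no right child.
  Visit U.
  At U: go right to T.
    T is a leaf — visit T.
Full in-order sequence: W, X, S, N, Q, G, L, K, Y, P, U, T.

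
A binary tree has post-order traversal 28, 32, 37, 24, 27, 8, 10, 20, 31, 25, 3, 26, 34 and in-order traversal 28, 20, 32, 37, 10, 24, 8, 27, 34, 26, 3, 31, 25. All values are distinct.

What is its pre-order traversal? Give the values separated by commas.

34, 20, 28, 10, 37, 32, 8, 24, 27, 26, 3, 25, 31

The last element of post-order is the root; it splits in-order into left and right subtrees.
Root 34: left subtree has 8 nodes {28, 20, 32, 37, 10, 24, 8, 27}, right has 4 {26, 3, 31, 25}.
  Root 20: left subtree has 1 node {28}, right has 6 {32, 37, 10, 24, 8, 27}.
    Root 10: left subtree has 2 nodes {32, 37}, right has 3 {24, 8, 27}.
      Root 37: left subtree has 1 node {32}, right has 0 { }.
      Root 8: left subtree has 1 node {24}, right has 1 {27}.
  Root 26: left subtree has 0 nodes { }, right has 3 {3, 31, 25}.
    Root 3: left subtree has 0 nodes { }, right has 2 {31, 25}.
      Root 25: left subtree has 1 node {31}, right has 0 { }.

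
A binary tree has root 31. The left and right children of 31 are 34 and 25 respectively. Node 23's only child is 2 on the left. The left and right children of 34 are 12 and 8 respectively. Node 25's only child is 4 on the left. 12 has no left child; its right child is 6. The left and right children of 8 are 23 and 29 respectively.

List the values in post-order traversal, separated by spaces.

Post-order visits the left subtree, then the right subtree, then the node.
At 31: go left to 34.
  At 34: go left to 12.
    At 12: no left child.
    At 12: go right to 6.
      6 is a leaf — visit 6.
    Visit 12.
  At 34: go right to 8.
    At 8: go left to 23.
      At 23: go left to 2.
        2 is a leaf — visit 2.
      At 23: no right child.
      Visit 23.
    At 8: go right to 29.
      29 is a leaf — visit 29.
    Visit 8.
  Visit 34.
At 31: go right to 25.
  At 25: go left to 4.
    4 is a leaf — visit 4.
  At 25: no right child.
  Visit 25.
Visit 31.

6 12 2 23 29 8 34 4 25 31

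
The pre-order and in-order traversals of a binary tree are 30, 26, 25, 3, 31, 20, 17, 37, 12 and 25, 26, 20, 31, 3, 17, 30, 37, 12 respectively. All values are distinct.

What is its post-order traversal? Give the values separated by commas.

The first element of pre-order is the root; it splits in-order into left and right subtrees.
Root 30: left subtree has 6 nodes {25, 26, 20, 31, 3, 17}, right has 2 {37, 12}.
  Root 26: left subtree has 1 node {25}, right has 4 {20, 31, 3, 17}.
    Root 3: left subtree has 2 nodes {20, 31}, right has 1 {17}.
      Root 31: left subtree has 1 node {20}, right has 0 { }.
  Root 37: left subtree has 0 nodes { }, right has 1 {12}.

25, 20, 31, 17, 3, 26, 12, 37, 30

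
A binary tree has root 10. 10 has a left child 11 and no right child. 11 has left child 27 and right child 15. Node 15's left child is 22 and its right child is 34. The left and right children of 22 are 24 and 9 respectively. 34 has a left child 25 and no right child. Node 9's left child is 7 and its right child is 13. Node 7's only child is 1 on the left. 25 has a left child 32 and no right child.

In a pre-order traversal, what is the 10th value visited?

Pre-order visits the node, then its left subtree, then its right subtree.
Visit 10.
At 10: go left to 11.
  Visit 11.
  At 11: go left to 27.
    27 is a leaf — visit 27.
  At 11: go right to 15.
    Visit 15.
    At 15: go left to 22.
      Visit 22.
      At 22: go left to 24.
        24 is a leaf — visit 24.
      At 22: go right to 9.
        Visit 9.
        At 9: go left to 7.
          Visit 7.
          At 7: go left to 1.
            1 is a leaf — visit 1.
          At 7: no right child.
        At 9: go right to 13.
          13 is a leaf — visit 13.
    At 15: go right to 34.
      Visit 34.
      At 34: go left to 25.
        Visit 25.
        At 25: go left to 32.
          32 is a leaf — visit 32.
        At 25: no right child.
      At 34: no right child.
At 10: no right child.
Full pre-order sequence: 10, 11, 27, 15, 22, 24, 9, 7, 1, 13, 34, 25, 32.

13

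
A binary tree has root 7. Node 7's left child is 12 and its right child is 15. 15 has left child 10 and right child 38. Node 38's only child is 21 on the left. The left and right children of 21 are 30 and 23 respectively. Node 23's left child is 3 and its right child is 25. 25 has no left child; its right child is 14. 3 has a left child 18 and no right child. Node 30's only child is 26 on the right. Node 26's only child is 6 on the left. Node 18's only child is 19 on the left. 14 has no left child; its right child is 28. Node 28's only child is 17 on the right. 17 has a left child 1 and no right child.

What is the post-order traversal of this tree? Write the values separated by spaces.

12 10 6 26 30 19 18 3 1 17 28 14 25 23 21 38 15 7

Post-order visits the left subtree, then the right subtree, then the node.
At 7: go left to 12.
  12 is a leaf — visit 12.
At 7: go right to 15.
  At 15: go left to 10.
    10 is a leaf — visit 10.
  At 15: go right to 38.
    At 38: go left to 21.
      At 21: go left to 30.
        At 30: no left child.
        At 30: go right to 26.
          At 26: go left to 6.
            6 is a leaf — visit 6.
          At 26: no right child.
          Visit 26.
        Visit 30.
      At 21: go right to 23.
        At 23: go left to 3.
          At 3: go left to 18.
            At 18: go left to 19.
              19 is a leaf — visit 19.
            At 18: no right child.
            Visit 18.
          At 3: no right child.
          Visit 3.
        At 23: go right to 25.
          At 25: no left child.
          At 25: go right to 14.
            At 14: no left child.
            At 14: go right to 28.
              At 28: no left child.
              At 28: go right to 17.
                At 17: go left to 1.
                  1 is a leaf — visit 1.
                At 17: no right child.
                Visit 17.
              Visit 28.
            Visit 14.
          Visit 25.
        Visit 23.
      Visit 21.
    At 38: no right child.
    Visit 38.
  Visit 15.
Visit 7.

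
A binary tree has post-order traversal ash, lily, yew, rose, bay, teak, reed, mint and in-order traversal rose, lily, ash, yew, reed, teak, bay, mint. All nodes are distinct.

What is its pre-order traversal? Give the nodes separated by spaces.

mint reed rose yew lily ash teak bay

The last element of post-order is the root; it splits in-order into left and right subtrees.
Root mint: left subtree has 7 nodes {rose, lily, ash, yew, reed, teak, bay}, right has 0 { }.
  Root reed: left subtree has 4 nodes {rose, lily, ash, yew}, right has 2 {teak, bay}.
    Root rose: left subtree has 0 nodes { }, right has 3 {lily, ash, yew}.
      Root yew: left subtree has 2 nodes {lily, ash}, right has 0 { }.
        Root lily: left subtree has 0 nodes { }, right has 1 {ash}.
    Root teak: left subtree has 0 nodes { }, right has 1 {bay}.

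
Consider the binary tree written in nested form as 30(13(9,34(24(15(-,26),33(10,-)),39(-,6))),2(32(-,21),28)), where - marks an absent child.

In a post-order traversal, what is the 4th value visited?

Post-order visits the left subtree, then the right subtree, then the node.
At 30: go left to 13.
  At 13: go left to 9.
    9 is a leaf — visit 9.
  At 13: go right to 34.
    At 34: go left to 24.
      At 24: go left to 15.
        At 15: no left child.
        At 15: go right to 26.
          26 is a leaf — visit 26.
        Visit 15.
      At 24: go right to 33.
        At 33: go left to 10.
          10 is a leaf — visit 10.
        At 33: no right child.
        Visit 33.
      Visit 24.
    At 34: go right to 39.
      At 39: no left child.
      At 39: go right to 6.
        6 is a leaf — visit 6.
      Visit 39.
    Visit 34.
  Visit 13.
At 30: go right to 2.
  At 2: go left to 32.
    At 32: no left child.
    At 32: go right to 21.
      21 is a leaf — visit 21.
    Visit 32.
  At 2: go right to 28.
    28 is a leaf — visit 28.
  Visit 2.
Visit 30.
Full post-order sequence: 9, 26, 15, 10, 33, 24, 6, 39, 34, 13, 21, 32, 28, 2, 30.

10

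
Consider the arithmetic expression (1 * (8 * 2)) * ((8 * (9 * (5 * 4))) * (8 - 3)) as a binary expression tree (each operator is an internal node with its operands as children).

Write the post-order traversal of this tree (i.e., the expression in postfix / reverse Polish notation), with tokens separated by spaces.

Post-order on an expression tree gives postfix notation: for each operator, emit left operand, right operand, then the operator.

1 8 2 * * 8 9 5 4 * * * 8 3 - * *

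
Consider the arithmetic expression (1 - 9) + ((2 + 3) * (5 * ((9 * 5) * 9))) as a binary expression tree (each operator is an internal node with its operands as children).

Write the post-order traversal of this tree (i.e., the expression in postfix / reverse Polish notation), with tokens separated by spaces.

Post-order on an expression tree gives postfix notation: for each operator, emit left operand, right operand, then the operator.

1 9 - 2 3 + 5 9 5 * 9 * * * +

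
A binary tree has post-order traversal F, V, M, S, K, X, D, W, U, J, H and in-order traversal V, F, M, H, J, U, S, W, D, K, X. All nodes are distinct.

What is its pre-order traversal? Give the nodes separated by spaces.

The last element of post-order is the root; it splits in-order into left and right subtrees.
Root H: left subtree has 3 nodes {V, F, M}, right has 7 {J, U, S, W, D, K, X}.
  Root M: left subtree has 2 nodes {V, F}, right has 0 { }.
    Root V: left subtree has 0 nodes { }, right has 1 {F}.
  Root J: left subtree has 0 nodes { }, right has 6 {U, S, W, D, K, X}.
    Root U: left subtree has 0 nodes { }, right has 5 {S, W, D, K, X}.
      Root W: left subtree has 1 node {S}, right has 3 {D, K, X}.
        Root D: left subtree has 0 nodes { }, right has 2 {K, X}.
          Root X: left subtree has 1 node {K}, right has 0 { }.

H M V F J U W S D X K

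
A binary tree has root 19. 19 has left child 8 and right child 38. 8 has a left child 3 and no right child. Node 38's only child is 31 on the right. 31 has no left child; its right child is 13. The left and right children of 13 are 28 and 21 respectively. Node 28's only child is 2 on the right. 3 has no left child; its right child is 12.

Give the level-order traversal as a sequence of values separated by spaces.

Level-order visits nodes level by level from the root, left to right within each level.
Level 0: 19
Level 1: 8, 38
Level 2: 3, 31
Level 3: 12, 13
Level 4: 28, 21
Level 5: 2

19 8 38 3 31 12 13 28 21 2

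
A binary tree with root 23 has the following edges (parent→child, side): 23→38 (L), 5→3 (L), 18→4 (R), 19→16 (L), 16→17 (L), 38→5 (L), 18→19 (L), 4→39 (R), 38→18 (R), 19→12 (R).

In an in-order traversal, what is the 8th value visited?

In-order visits the left subtree, then the node, then the right subtree.
At 23: go left to 38.
  At 38: go left to 5.
    At 5: go left to 3.
      3 is a leaf — visit 3.
    Visit 5.
    At 5: no right child.
  Visit 38.
  At 38: go right to 18.
    At 18: go left to 19.
      At 19: go left to 16.
        At 16: go left to 17.
          17 is a leaf — visit 17.
        Visit 16.
        At 16: no right child.
      Visit 19.
      At 19: go right to 12.
        12 is a leaf — visit 12.
    Visit 18.
    At 18: go right to 4.
      At 4: no left child.
      Visit 4.
      At 4: go right to 39.
        39 is a leaf — visit 39.
Visit 23.
At 23: no right child.
Full in-order sequence: 3, 5, 38, 17, 16, 19, 12, 18, 4, 39, 23.

18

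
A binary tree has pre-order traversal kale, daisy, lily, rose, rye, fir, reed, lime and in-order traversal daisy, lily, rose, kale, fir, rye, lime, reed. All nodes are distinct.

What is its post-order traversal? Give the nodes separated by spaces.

rose lily daisy fir lime reed rye kale

The first element of pre-order is the root; it splits in-order into left and right subtrees.
Root kale: left subtree has 3 nodes {daisy, lily, rose}, right has 4 {fir, rye, lime, reed}.
  Root daisy: left subtree has 0 nodes { }, right has 2 {lily, rose}.
    Root lily: left subtree has 0 nodes { }, right has 1 {rose}.
  Root rye: left subtree has 1 node {fir}, right has 2 {lime, reed}.
    Root reed: left subtree has 1 node {lime}, right has 0 { }.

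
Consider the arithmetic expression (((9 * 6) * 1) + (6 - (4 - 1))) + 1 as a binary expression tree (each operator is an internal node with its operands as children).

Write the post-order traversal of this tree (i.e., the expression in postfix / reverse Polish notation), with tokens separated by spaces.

9 6 * 1 * 6 4 1 - - + 1 +

Post-order on an expression tree gives postfix notation: for each operator, emit left operand, right operand, then the operator.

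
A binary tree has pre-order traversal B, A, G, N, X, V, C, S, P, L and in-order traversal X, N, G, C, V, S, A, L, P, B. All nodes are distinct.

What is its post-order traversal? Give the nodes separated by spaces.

X N C S V G L P A B

The first element of pre-order is the root; it splits in-order into left and right subtrees.
Root B: left subtree has 9 nodes {X, N, G, C, V, S, A, L, P}, right has 0 { }.
  Root A: left subtree has 6 nodes {X, N, G, C, V, S}, right has 2 {L, P}.
    Root G: left subtree has 2 nodes {X, N}, right has 3 {C, V, S}.
      Root N: left subtree has 1 node {X}, right has 0 { }.
      Root V: left subtree has 1 node {C}, right has 1 {S}.
    Root P: left subtree has 1 node {L}, right has 0 { }.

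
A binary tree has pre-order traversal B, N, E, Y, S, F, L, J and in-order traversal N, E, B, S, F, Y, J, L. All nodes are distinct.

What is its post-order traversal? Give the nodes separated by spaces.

E N F S J L Y B

The first element of pre-order is the root; it splits in-order into left and right subtrees.
Root B: left subtree has 2 nodes {N, E}, right has 5 {S, F, Y, J, L}.
  Root N: left subtree has 0 nodes { }, right has 1 {E}.
  Root Y: left subtree has 2 nodes {S, F}, right has 2 {J, L}.
    Root S: left subtree has 0 nodes { }, right has 1 {F}.
    Root L: left subtree has 1 node {J}, right has 0 { }.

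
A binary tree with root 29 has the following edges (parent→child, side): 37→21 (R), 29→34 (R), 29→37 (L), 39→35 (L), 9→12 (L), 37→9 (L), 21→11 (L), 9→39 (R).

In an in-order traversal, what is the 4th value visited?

In-order visits the left subtree, then the node, then the right subtree.
At 29: go left to 37.
  At 37: go left to 9.
    At 9: go left to 12.
      12 is a leaf — visit 12.
    Visit 9.
    At 9: go right to 39.
      At 39: go left to 35.
        35 is a leaf — visit 35.
      Visit 39.
      At 39: no right child.
  Visit 37.
  At 37: go right to 21.
    At 21: go left to 11.
      11 is a leaf — visit 11.
    Visit 21.
    At 21: no right child.
Visit 29.
At 29: go right to 34.
  34 is a leaf — visit 34.
Full in-order sequence: 12, 9, 35, 39, 37, 11, 21, 29, 34.

39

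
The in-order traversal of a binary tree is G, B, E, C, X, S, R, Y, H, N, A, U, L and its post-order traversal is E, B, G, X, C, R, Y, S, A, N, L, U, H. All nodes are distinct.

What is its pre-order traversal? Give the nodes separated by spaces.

H S C G B E X Y R U N A L

The last element of post-order is the root; it splits in-order into left and right subtrees.
Root H: left subtree has 8 nodes {G, B, E, C, X, S, R, Y}, right has 4 {N, A, U, L}.
  Root S: left subtree has 5 nodes {G, B, E, C, X}, right has 2 {R, Y}.
    Root C: left subtree has 3 nodes {G, B, E}, right has 1 {X}.
      Root G: left subtree has 0 nodes { }, right has 2 {B, E}.
        Root B: left subtree has 0 nodes { }, right has 1 {E}.
    Root Y: left subtree has 1 node {R}, right has 0 { }.
  Root U: left subtree has 2 nodes {N, A}, right has 1 {L}.
    Root N: left subtree has 0 nodes { }, right has 1 {A}.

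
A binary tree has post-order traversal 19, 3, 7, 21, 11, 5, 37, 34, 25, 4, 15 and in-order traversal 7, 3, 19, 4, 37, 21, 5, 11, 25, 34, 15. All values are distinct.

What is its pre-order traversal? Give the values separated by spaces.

15 4 7 3 19 25 37 5 21 11 34

The last element of post-order is the root; it splits in-order into left and right subtrees.
Root 15: left subtree has 10 nodes {7, 3, 19, 4, 37, 21, 5, 11, 25, 34}, right has 0 { }.
  Root 4: left subtree has 3 nodes {7, 3, 19}, right has 6 {37, 21, 5, 11, 25, 34}.
    Root 7: left subtree has 0 nodes { }, right has 2 {3, 19}.
      Root 3: left subtree has 0 nodes { }, right has 1 {19}.
    Root 25: left subtree has 4 nodes {37, 21, 5, 11}, right has 1 {34}.
      Root 37: left subtree has 0 nodes { }, right has 3 {21, 5, 11}.
        Root 5: left subtree has 1 node {21}, right has 1 {11}.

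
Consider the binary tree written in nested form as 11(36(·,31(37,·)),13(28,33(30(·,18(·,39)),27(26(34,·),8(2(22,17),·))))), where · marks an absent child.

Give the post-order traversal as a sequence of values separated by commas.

Post-order visits the left subtree, then the right subtree, then the node.
At 11: go left to 36.
  At 36: no left child.
  At 36: go right to 31.
    At 31: go left to 37.
      37 is a leaf — visit 37.
    At 31: no right child.
    Visit 31.
  Visit 36.
At 11: go right to 13.
  At 13: go left to 28.
    28 is a leaf — visit 28.
  At 13: go right to 33.
    At 33: go left to 30.
      At 30: no left child.
      At 30: go right to 18.
        At 18: no left child.
        At 18: go right to 39.
          39 is a leaf — visit 39.
        Visit 18.
      Visit 30.
    At 33: go right to 27.
      At 27: go left to 26.
        At 26: go left to 34.
          34 is a leaf — visit 34.
        At 26: no right child.
        Visit 26.
      At 27: go right to 8.
        At 8: go left to 2.
          At 2: go left to 22.
            22 is a leaf — visit 22.
          At 2: go right to 17.
            17 is a leaf — visit 17.
          Visit 2.
        At 8: no right child.
        Visit 8.
      Visit 27.
    Visit 33.
  Visit 13.
Visit 11.

37, 31, 36, 28, 39, 18, 30, 34, 26, 22, 17, 2, 8, 27, 33, 13, 11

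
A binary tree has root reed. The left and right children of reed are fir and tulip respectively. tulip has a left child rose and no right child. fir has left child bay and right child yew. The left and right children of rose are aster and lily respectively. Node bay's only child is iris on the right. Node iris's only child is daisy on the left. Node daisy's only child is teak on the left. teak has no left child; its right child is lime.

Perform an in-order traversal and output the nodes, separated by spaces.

In-order visits the left subtree, then the node, then the right subtree.
At reed: go left to fir.
  At fir: go left to bay.
    At bay: no left child.
    Visit bay.
    At bay: go right to iris.
      At iris: go left to daisy.
        At daisy: go left to teak.
          At teak: no left child.
          Visit teak.
          At teak: go right to lime.
            lime is a leaf — visit lime.
        Visit daisy.
        At daisy: no right child.
      Visit iris.
      At iris: no right child.
  Visit fir.
  At fir: go right to yew.
    yew is a leaf — visit yew.
Visit reed.
At reed: go right to tulip.
  At tulip: go left to rose.
    At rose: go left to aster.
      aster is a leaf — visit aster.
    Visit rose.
    At rose: go right to lily.
      lily is a leaf — visit lily.
  Visit tulip.
  At tulip: no right child.

bay teak lime daisy iris fir yew reed aster rose lily tulip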